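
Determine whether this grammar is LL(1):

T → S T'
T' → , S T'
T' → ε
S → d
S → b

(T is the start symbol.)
Yes, the grammar is LL(1).

Relevant sets:
  FOLLOW(T') = { $ }

For T':
  PREDICT(T' → ',' S T') = { ',' }
  PREDICT(T' → ε) = { $ }
For S:
  PREDICT(S → d) = { 'd' }
  PREDICT(S → b) = { 'b' }
T has a single production, so nothing to check there.

All predict sets are disjoint. The grammar IS LL(1).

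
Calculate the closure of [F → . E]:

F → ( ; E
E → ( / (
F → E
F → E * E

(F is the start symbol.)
To compute CLOSURE, for each item [A → α.Bβ] where B is a non-terminal, add [B → .γ] for all productions B → γ; repeat for the newly added items until nothing changes.

Start with: [F → . E]
  [F → . E] has the dot before E: add [E → . ( / (]
No further items can be added.

CLOSURE = { [E → . ( / (], [F → . E] }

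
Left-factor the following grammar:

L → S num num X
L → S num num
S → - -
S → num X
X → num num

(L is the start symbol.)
L → S num num L'
L' → X
L' → ε
S → - -
S → num X
X → num num

Left-factoring transforms A → αβ₁ | αβ₂ into A → αA' and A' → β₁ | β₂
(α is the longest common prefix among the alternatives). Repeat until
no nonterminal has two alternatives with a common prefix.

Round 1: L has alternatives sharing prefix 'S num num'. Introduce L': L → S num num L'
  Add: L' → X
  Add: L' → ε

No remaining common prefixes — done.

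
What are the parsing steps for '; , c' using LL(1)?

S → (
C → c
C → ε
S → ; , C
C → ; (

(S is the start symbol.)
LL(1) parsing maintains a stack (initially the start symbol over $) and the input. At each step: if the stack top is a terminal, match it against the current input token; if it is a non-terminal N, replace it with the RHS of M[N, lookahead] (the unique production whose predict set contains the lookahead).

Stack is shown with the top on the left.

Stack    Input    Action
------------------------
S $      ; , c $  output S → ; , C
; , C $  ; , c $  match ';'
, C $    , c $    match ','
C $      c $      output C → c
c $      c $      match 'c'
$        $        accept

The string is accepted.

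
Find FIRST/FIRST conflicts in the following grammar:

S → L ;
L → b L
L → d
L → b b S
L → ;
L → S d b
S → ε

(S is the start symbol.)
Yes. L → b L / L → b b S on { 'b' }; L → b L / L → S d b on { 'b' }; L → d / L → S d b on { 'd' }; L → b b S / L → S d b on { 'b' }; L → ';' / L → S d b on { ';' }

A FIRST/FIRST conflict occurs when two productions N → α and N → β for the same non-terminal have FIRST(α) ∩ FIRST(β) ≠ ∅ (with ε ∈ FIRST of a nullable right-hand side, so two nullable alternatives also conflict).

FIRST sets of the non-terminals at (or reachable through a nullable prefix from) the front of some alternative:
  FIRST(L) = { ';', 'b', 'd' }
  FIRST(S) = { ';', 'b', 'd', ε }

Productions for S:
  S → L ;: FIRST = { ';', 'b', 'd' }
  S → ε: FIRST = { ε }
Productions for L:
  L → b L: FIRST = { 'b' }
  L → d: FIRST = { 'd' }
  L → b b S: FIRST = { 'b' }
  L → ;: FIRST = { ';' }
  L → S d b: FIRST = { ';', 'b', 'd' }

Conflict for L: L → b L and L → b b S
  Overlap: { 'b' }
Conflict for L: L → b L and L → S d b
  Overlap: { 'b' }
Conflict for L: L → d and L → S d b
  Overlap: { 'd' }
Conflict for L: L → b b S and L → S d b
  Overlap: { 'b' }
Conflict for L: L → ; and L → S d b
  Overlap: { ';' }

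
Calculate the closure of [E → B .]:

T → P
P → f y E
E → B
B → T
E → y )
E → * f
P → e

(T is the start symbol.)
{ [E → B .] }

To compute CLOSURE, for each item [A → α.Bβ] where B is a non-terminal, add [B → .γ] for all productions B → γ; repeat for the newly added items until nothing changes.

Start with: [E → B .]
The dot is at the end, so nothing is added.

CLOSURE = { [E → B .] }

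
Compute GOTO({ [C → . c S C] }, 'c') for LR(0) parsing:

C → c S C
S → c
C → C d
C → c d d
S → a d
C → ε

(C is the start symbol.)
{ [C → c . S C], [S → . a d], [S → . c] }

GOTO(I, 'c') = CLOSURE({ [A → αX.β] : [A → α.Xβ] ∈ I, X = 'c' })

Items with dot before 'c', with the dot advanced:
  [C → . c S C] → [C → c . S C]
Closure of the advanced items:
  [C → c . S C] has the dot before S: add [S → . c], [S → . a d]

GOTO = { [C → c . S C], [S → . a d], [S → . c] }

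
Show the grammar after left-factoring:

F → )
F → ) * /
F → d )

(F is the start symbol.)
Left-factoring transforms A → αβ₁ | αβ₂ into A → αA' and A' → β₁ | β₂
(α is the longest common prefix among the alternatives). Repeat until
no nonterminal has two alternatives with a common prefix.

Round 1: F has alternatives sharing prefix ')'. Introduce F': F → ) F'
  Add: F' → ε
  Add: F' → * /

No remaining common prefixes — done.

Resulting grammar:
F → ) F'
F' → ε
F' → * /
F → d )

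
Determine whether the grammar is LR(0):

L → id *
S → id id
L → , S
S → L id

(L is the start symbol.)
Augment with L' → L and build the canonical LR(0) collection (I0 = CLOSURE({[L' → . L]}), then GOTO on every symbol after a dot until no new states appear). It has 10 states:
  I0: { [L → . , S], [L → . id *], [L' → . L] }  — shift
  I1: { [L → , . S], [L → . , S], [L → . id *], [S → . L id], [S → . id id] }  — shift
  I2: { [L' → L .] }  — accept
  I3: { [L → id . *] }  — shift
  I4: { [L → id * .] }  — reduce
  I5: { [S → L . id] }  — shift
  I6: { [L → , S .] }  — reduce
  I7: { [L → id . *], [S → id . id] }  — shift
  I8: { [S → id id .] }  — reduce
  I9: { [S → L id .] }  — reduce

Every state is either a pure shift/goto state or contains exactly one complete item and nothing to shift — no conflicts. The grammar is LR(0).

Answer: Yes, the grammar is LR(0)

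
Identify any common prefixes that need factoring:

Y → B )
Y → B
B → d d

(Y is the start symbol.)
Yes, Y has productions with common prefix 'B'

Left-factoring is needed when two productions for the same non-terminal
share a common prefix on the right-hand side.

Productions for Y:
  Y → B )
  Y → B

Found common prefix 'B' in productions for Y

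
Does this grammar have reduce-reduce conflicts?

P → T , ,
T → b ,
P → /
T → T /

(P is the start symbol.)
No reduce-reduce conflicts

Augment with P' → P and build the canonical LR(0) collection (I0 = CLOSURE({[P' → . P]}), then GOTO on every symbol after a dot until no new states appear). It has 9 states:
  I0: { [P → . /], [P → . T , ,], [P' → . P], [T → . T /], [T → . b ,] }  — shift
  I1: { [P → / .] }  — reduce
  I2: { [P' → P .] }  — accept
  I3: { [P → T . , ,], [T → T . /] }  — shift
  I4: { [T → b . ,] }  — shift
  I5: { [T → b , .] }  — reduce
  I6: { [P → T , . ,] }  — shift
  I7: { [T → T / .] }  — reduce
  I8: { [P → T , , .] }  — reduce

No state contains more than one complete item.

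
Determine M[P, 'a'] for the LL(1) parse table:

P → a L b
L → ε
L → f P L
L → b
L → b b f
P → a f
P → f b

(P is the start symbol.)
P → a L b, P → a f

To find M[P, 'a'], we find productions for P where 'a' is in the predict set (PREDICT(N → α) = (FIRST(α) \ {ε}) ∪ (FOLLOW(N) if α ⇒* ε)).

P → a L b: PREDICT = { 'a' }
  'a' is in predict set, so this production goes in M[P, 'a']
P → a f: PREDICT = { 'a' }
  'a' is in predict set, so this production goes in M[P, 'a']
P → f b: PREDICT = { 'f' }

M[P, 'a'] = P → a L b, P → a f  (a multiply-defined cell — the grammar is not LL(1))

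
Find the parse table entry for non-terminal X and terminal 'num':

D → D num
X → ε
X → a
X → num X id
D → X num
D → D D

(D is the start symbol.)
To find M[X, 'num'], we find productions for X where 'num' is in the predict set (PREDICT(N → α) = (FIRST(α) \ {ε}) ∪ (FOLLOW(N) if α ⇒* ε)).

Relevant sets:
  FOLLOW(X) = { 'id', 'num' }

X → ε: PREDICT = { 'id', 'num' }
  'num' is in predict set, so this production goes in M[X, 'num']
X → a: PREDICT = { 'a' }
X → num X id: PREDICT = { 'num' }
  'num' is in predict set, so this production goes in M[X, 'num']

M[X, 'num'] = X → ε, X → num X id  (a multiply-defined cell — the grammar is not LL(1))

Answer: X → ε, X → num X id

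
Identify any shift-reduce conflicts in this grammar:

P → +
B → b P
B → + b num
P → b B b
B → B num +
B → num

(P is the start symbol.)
No shift-reduce conflicts

A shift-reduce conflict occurs when an LR(0) state has both:
  - a complete (reduce) item [A → α .] (dot at the end), and
  - a shift item [B → β . c γ] (dot before a terminal).

Augment with P' → P and build the canonical LR(0) collection (I0 = CLOSURE({[P' → . P]}), then GOTO on every symbol after a dot until no new states appear). It has 14 states:
  I0: { [P → . +], [P → . b B b], [P' → . P] }  — shift
  I1: { [P → + .] }  — reduce
  I2: { [P' → P .] }  — accept
  I3: { [B → . + b num], [B → . B num +], [B → . b P], [B → . num], [P → b . B b] }  — shift
  I4: { [B → + . b num] }  — shift
  I5: { [B → B . num +], [P → b B . b] }  — shift
  I6: { [B → b . P], [P → . +], [P → . b B b] }  — shift
  I7: { [B → num .] }  — reduce
  I8: { [B → b P .] }  — reduce
  I9: { [P → b B b .] }  — reduce
  I10: { [B → B num . +] }  — shift
  I11: { [B → B num + .] }  — reduce
  I12: { [B → + b . num] }  — shift
  I13: { [B → + b num .] }  — reduce

No state contains both a complete item and a shift item.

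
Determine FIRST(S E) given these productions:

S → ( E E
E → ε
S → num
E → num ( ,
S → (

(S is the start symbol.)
{ '(', 'num' }

FIRST sets of the non-terminals involved (from the grammar, by fixed-point iteration):
  FIRST(S) = { '(', 'num' }

To compute FIRST(S E), process the symbols left to right:
Symbol S is a non-terminal. Add FIRST(S) \ {ε} = { '(', 'num' }
S is not nullable (ε ∉ FIRST(S)), so stop here.
FIRST(S E) = { '(', 'num' }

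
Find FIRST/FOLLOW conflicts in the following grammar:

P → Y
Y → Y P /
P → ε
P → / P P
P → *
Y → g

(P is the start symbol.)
Nullable non-terminals: P.
FIRST sets used below: FIRST(Y) = { 'g' }

P: nullable alternative(s) P → ε; FOLLOW(P) = { $, '*', '/', 'g' }
  P → Y: FIRST \ {ε} = { 'g' } — overlaps FOLLOW(P) on { 'g' }: CONFLICT
  P → ε: FIRST \ {ε} = { } — this is the only nullable alternative, skip
  P → / P P: FIRST \ {ε} = { '/' } — overlaps FOLLOW(P) on { '/' }: CONFLICT
  P → *: FIRST \ {ε} = { '*' } — overlaps FOLLOW(P) on { '*' }: CONFLICT

Y has no nullable alternative, so no FIRST/FOLLOW check is needed there.

So the grammar has 3 FIRST/FOLLOW conflicts (marked CONFLICT above).

Answer: Yes. P → Y with FOLLOW(P) on { 'g' }; P → '/' P P with FOLLOW(P) on { '/' }; P → '*' with FOLLOW(P) on { '*' }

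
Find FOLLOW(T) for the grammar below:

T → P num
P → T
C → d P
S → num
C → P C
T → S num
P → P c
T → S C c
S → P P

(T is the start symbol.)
{ $, 'c', 'd', 'num' }

To compute FOLLOW(T), find every occurrence of T on a right-hand side N → α T β: add FIRST(β) \ {ε}, and if β is empty or nullable also add FOLLOW(N). Iterate to a fixed point.

T is the start symbol, so $ ∈ FOLLOW(T).
In P → T: T is at the end, add FOLLOW(P)

The FOLLOW sets referred to above (computed the same way, to a fixed point):
  FOLLOW(P) = { 'c', 'd', 'num' }

Taking the union: FOLLOW(T) = { $, 'c', 'd', 'num' }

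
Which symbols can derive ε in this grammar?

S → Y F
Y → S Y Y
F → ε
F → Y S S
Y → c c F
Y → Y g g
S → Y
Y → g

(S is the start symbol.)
{ 'F' }

ε-productions: F → ε
So F is immediately nullable.
No further non-terminal can be added: every production for the remaining non-terminals contains a terminal or a non-nullable non-terminal.
Nullable = { 'F' }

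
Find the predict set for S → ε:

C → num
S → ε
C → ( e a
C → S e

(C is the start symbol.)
{ 'e' }

PREDICT(S → ε) = (FIRST(RHS) \ {ε}) ∪ (FOLLOW(S) if ε ∈ FIRST(RHS), i.e. RHS ⇒* ε)
The right-hand side is ε (FIRST(ε) = { ε }), so the predict set is FOLLOW(S) = { 'e' }
PREDICT(S → ε) = { 'e' }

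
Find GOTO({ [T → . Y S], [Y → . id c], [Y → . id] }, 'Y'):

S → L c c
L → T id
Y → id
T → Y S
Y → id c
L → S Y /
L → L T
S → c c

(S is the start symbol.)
GOTO(I, 'Y') = CLOSURE({ [A → αX.β] : [A → α.Xβ] ∈ I, X = 'Y' })

Items with dot before 'Y', with the dot advanced:
  [T → . Y S] → [T → Y . S]
Closure of the advanced items:
  [T → Y . S] has the dot before S: add [S → . L c c], [S → . c c]
  [S → . L c c] has the dot before L: add [L → . T id], [L → . S Y /], [L → . L T]
  [L → . T id] has the dot before T: add [T → . Y S]
  [T → . Y S] has the dot before Y: add [Y → . id], [Y → . id c]

GOTO = { [L → . L T], [L → . S Y /], [L → . T id], [S → . L c c], [S → . c c], [T → . Y S], [T → Y . S], [Y → . id c], [Y → . id] }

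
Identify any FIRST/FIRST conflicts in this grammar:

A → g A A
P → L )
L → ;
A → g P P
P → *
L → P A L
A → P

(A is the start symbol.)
Yes. A → g A A / A → g P P on { 'g' }; P → L ')' / P → '*' on { '*' }; L → ';' / L → P A L on { ';' }

A FIRST/FIRST conflict occurs when two productions N → α and N → β for the same non-terminal have FIRST(α) ∩ FIRST(β) ≠ ∅ (with ε ∈ FIRST of a nullable right-hand side, so two nullable alternatives also conflict).

FIRST sets of the non-terminals at (or reachable through a nullable prefix from) the front of some alternative:
  FIRST(P) = { '*', ';' }
  FIRST(L) = { '*', ';' }

Productions for A:
  A → g A A: FIRST = { 'g' }
  A → g P P: FIRST = { 'g' }
  A → P: FIRST = { '*', ';' }
Productions for P:
  P → L ): FIRST = { '*', ';' }
  P → *: FIRST = { '*' }
Productions for L:
  L → ;: FIRST = { ';' }
  L → P A L: FIRST = { '*', ';' }

Conflict for A: A → g A A and A → g P P
  Overlap: { 'g' }
Conflict for P: P → L ) and P → *
  Overlap: { '*' }
Conflict for L: L → ; and L → P A L
  Overlap: { ';' }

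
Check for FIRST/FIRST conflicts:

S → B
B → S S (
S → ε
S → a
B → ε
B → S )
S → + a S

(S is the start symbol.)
FIRST sets of the non-terminals at (or reachable through a nullable prefix from) the front of some alternative:
  FIRST(B) = { '(', ')', '+', 'a', ε }
  FIRST(S) = { '(', ')', '+', 'a', ε }

Productions for S:
  S → B: FIRST = { '(', ')', '+', 'a', ε }
  S → ε: FIRST = { ε }
  S → a: FIRST = { 'a' }
  S → + a S: FIRST = { '+' }
Productions for B:
  B → S S (: FIRST = { '(', ')', '+', 'a' }
  B → ε: FIRST = { ε }
  B → S ): FIRST = { '(', ')', '+', 'a' }

Conflict for S: S → B and S → ε
  Overlap: { ε }
Conflict for S: S → B and S → a
  Overlap: { 'a' }
Conflict for S: S → B and S → + a S
  Overlap: { '+' }
Conflict for B: B → S S ( and B → S )
  Overlap: { '(', ')', '+', 'a' }

Answer: Yes. S → B / S → ε on { ε }; S → B / S → a on { 'a' }; S → B / S → '+' a S on { '+' }; B → S S '(' / B → S ')' on { '(', ')', '+', 'a' }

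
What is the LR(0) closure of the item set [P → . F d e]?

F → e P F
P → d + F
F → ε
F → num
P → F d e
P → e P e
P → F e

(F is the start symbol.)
To compute CLOSURE, for each item [A → α.Bβ] where B is a non-terminal, add [B → .γ] for all productions B → γ; repeat for the newly added items until nothing changes.

Start with: [P → . F d e]
  [P → . F d e] has the dot before F: add [F → . e P F], [F → .], [F → . num]
No further items can be added.

CLOSURE = { [F → . e P F], [F → . num], [F → .], [P → . F d e] }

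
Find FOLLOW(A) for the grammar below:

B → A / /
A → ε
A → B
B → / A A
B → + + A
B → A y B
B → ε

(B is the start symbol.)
To compute FOLLOW(A), find every occurrence of A on a right-hand side N → α A β: add FIRST(β) \ {ε}, and if β is empty or nullable also add FOLLOW(N). Iterate to a fixed point.

In B → A / /: A is followed by '/' '/', add FIRST('/' '/') \ {ε} = { '/' }
In B → / A A: A is followed by A, add FIRST(A) \ {ε} = { '+', '/', 'y' }
  A is nullable, so also add FOLLOW(B)
In B → / A A: A is at the end, add FOLLOW(B)
In B → + + A: A is at the end, add FOLLOW(B)
In B → A y B: A is followed by y B, add FIRST(y B) \ {ε} = { 'y' }

The FOLLOW sets referred to above (computed the same way, to a fixed point):
  FOLLOW(B) = { $, '+', '/', 'y' }

Taking the union: FOLLOW(A) = { $, '+', '/', 'y' }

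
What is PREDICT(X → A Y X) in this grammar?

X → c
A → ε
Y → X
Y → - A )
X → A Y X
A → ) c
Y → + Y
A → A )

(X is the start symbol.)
PREDICT(X → A Y X) = (FIRST(RHS) \ {ε}) ∪ (FOLLOW(X) if ε ∈ FIRST(RHS), i.e. RHS ⇒* ε)
FIRST(A) = { ')', ε }
FIRST(Y) = { ')', '+', '-', 'c' }
FIRST(A Y X) = { ')', '+', '-', 'c' }
ε ∉ FIRST(A Y X), so FOLLOW(X) is not added.
PREDICT(X → A Y X) = { ')', '+', '-', 'c' }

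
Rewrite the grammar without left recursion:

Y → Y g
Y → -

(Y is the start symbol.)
Y → - Y'
Y' → g Y'
Y' → ε

Y is directly left-recursive. The standard transformation for
  A → A α₁ | ... | A α_m | β₁ | ... | β_n
is
  A  → β₁ A' | ... | β_n A'
  A' → α₁ A' | ... | α_m A' | ε

Y → - becomes Y → - Y'
Y → Y g becomes Y' → g Y'
Add Y' → ε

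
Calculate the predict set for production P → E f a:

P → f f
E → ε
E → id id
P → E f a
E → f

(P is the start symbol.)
{ 'f', 'id' }

PREDICT(P → E f a) = (FIRST(RHS) \ {ε}) ∪ (FOLLOW(P) if ε ∈ FIRST(RHS), i.e. RHS ⇒* ε)
FIRST(E) = { 'f', 'id', ε }
FIRST(E f a) = { 'f', 'id' }
ε ∉ FIRST(E f a), so FOLLOW(P) is not added.
PREDICT(P → E f a) = { 'f', 'id' }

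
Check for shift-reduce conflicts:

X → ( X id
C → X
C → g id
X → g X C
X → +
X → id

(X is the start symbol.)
No shift-reduce conflicts

Augment with X' → X and build the canonical LR(0) collection (I0 = CLOSURE({[X' → . X]}), then GOTO on every symbol after a dot until no new states appear). It has 13 states:
  I0: { [X → . ( X id], [X → . +], [X → . g X C], [X → . id], [X' → . X] }  — shift
  I1: { [X → ( . X id], [X → . ( X id], [X → . +], [X → . g X C], [X → . id] }  — shift
  I2: { [X → + .] }  — reduce
  I3: { [X' → X .] }  — accept
  I4: { [X → . ( X id], [X → . +], [X → . g X C], [X → . id], [X → g . X C] }  — shift
  I5: { [X → id .] }  — reduce
  I6: { [C → . X], [C → . g id], [X → . ( X id], [X → . +], [X → . g X C], [X → . id], [X → g X . C] }  — shift
  I7: { [X → g X C .] }  — reduce
  I8: { [C → X .] }  — reduce
  I9: { [C → g . id], [X → . ( X id], [X → . +], [X → . g X C], [X → . id], [X → g . X C] }  — shift
  I10: { [C → g id .], [X → id .] }  — 2 reduces
  I11: { [X → ( X . id] }  — shift
  I12: { [X → ( X id .] }  — reduce

No state contains both a complete item and a shift item.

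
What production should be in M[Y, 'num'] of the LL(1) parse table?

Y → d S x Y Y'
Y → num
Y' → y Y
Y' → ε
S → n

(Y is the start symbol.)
To find M[Y, 'num'], we find productions for Y where 'num' is in the predict set (PREDICT(N → α) = (FIRST(α) \ {ε}) ∪ (FOLLOW(N) if α ⇒* ε)).

Y → d S x Y Y': PREDICT = { 'd' }
Y → num: PREDICT = { 'num' }
  'num' is in predict set, so this production goes in M[Y, 'num']

M[Y, 'num'] = Y → num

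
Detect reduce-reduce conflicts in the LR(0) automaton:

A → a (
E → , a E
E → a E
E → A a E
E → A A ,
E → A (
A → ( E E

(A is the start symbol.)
No reduce-reduce conflicts

A reduce-reduce conflict occurs when an LR(0) state has two complete items [A → α .] and [B → β .] — both call for a reduction, and with no lookahead the parser cannot choose between them.

Augment with A' → A and build the canonical LR(0) collection (I0 = CLOSURE({[A' → . A]}), then GOTO on every symbol after a dot until no new states appear). It has 19 states:
  I0: { [A → . ( E E], [A → . a (], [A' → . A] }  — shift
  I1: { [A → ( . E E], [A → . ( E E], [A → . a (], [E → . , a E], [E → . A (], [E → . A A ,], [E → . A a E], [E → . a E] }  — shift
  I2: { [A' → A .] }  — accept
  I3: { [A → a . (] }  — shift
  I4: { [A → a ( .] }  — reduce
  I5: { [E → , . a E] }  — shift
  I6: { [A → . ( E E], [A → . a (], [E → A . (], [E → A . A ,], [E → A . a E] }  — shift
  I7: { [A → ( E . E], [A → . ( E E], [A → . a (], [E → . , a E], [E → . A (], [E → . A A ,], [E → . A a E], [E → . a E] }  — shift
  I8: { [A → . ( E E], [A → . a (], [A → a . (], [E → . , a E], [E → . A (], [E → . A A ,], [E → . A a E], [E → . a E], [E → a . E] }  — shift
  I9: { [A → ( . E E], [A → . ( E E], [A → . a (], [A → a ( .], [E → . , a E], [E → . A (], [E → . A A ,], [E → . A a E], [E → . a E] }  — shift, reduce
  I10: { [E → a E .] }  — reduce
  I11: { [A → ( E E .] }  — reduce
  I12: { [A → ( . E E], [A → . ( E E], [A → . a (], [E → . , a E], [E → . A (], [E → . A A ,], [E → . A a E], [E → . a E], [E → A ( .] }  — shift, reduce
  I13: { [E → A A . ,] }  — shift
  I14: { [A → . ( E E], [A → . a (], [A → a . (], [E → . , a E], [E → . A (], [E → . A A ,], [E → . A a E], [E → . a E], [E → A a . E] }  — shift
  I15: { [E → A a E .] }  — reduce
  I16: { [E → A A , .] }  — reduce
  I17: { [A → . ( E E], [A → . a (], [E → , a . E], [E → . , a E], [E → . A (], [E → . A A ,], [E → . A a E], [E → . a E] }  — shift
  I18: { [E → , a E .] }  — reduce

No state contains more than one complete item.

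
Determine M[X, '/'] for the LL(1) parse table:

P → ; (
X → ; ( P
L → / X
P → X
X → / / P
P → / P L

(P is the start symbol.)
X → / / P

To find M[X, '/'], we find productions for X where '/' is in the predict set (PREDICT(N → α) = (FIRST(α) \ {ε}) ∪ (FOLLOW(N) if α ⇒* ε)).

X → ; ( P: PREDICT = { ';' }
X → / / P: PREDICT = { '/' }
  '/' is in predict set, so this production goes in M[X, '/']

M[X, '/'] = X → / / P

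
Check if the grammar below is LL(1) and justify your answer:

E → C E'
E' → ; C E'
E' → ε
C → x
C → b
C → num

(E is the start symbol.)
A grammar is LL(1) if for each non-terminal N with multiple productions, the predict sets of those productions are pairwise disjoint, where PREDICT(N → α) = (FIRST(α) \ {ε}) ∪ (FOLLOW(N) if α ⇒* ε).

Relevant sets:
  FOLLOW(E') = { $ }

For E':
  PREDICT(E' → ';' C E') = { ';' }
  PREDICT(E' → ε) = { $ }
For C:
  PREDICT(C → x) = { 'x' }
  PREDICT(C → b) = { 'b' }
  PREDICT(C → num) = { 'num' }
E has a single production, so nothing to check there.

All predict sets are disjoint. The grammar IS LL(1).

Answer: Yes, the grammar is LL(1).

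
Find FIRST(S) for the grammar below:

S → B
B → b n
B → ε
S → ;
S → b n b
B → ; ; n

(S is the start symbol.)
{ ';', 'b', ε }

To compute FIRST(S), examine every production with S on the left-hand side, reading each right-hand side left to right until a non-nullable symbol is reached.

FIRST sets of the other non-terminals involved (by the same procedure, iterated to a fixed point):
  FIRST(B) = { ';', 'b', ε }

From S → B:
  - B is a non-terminal: add FIRST(B) \ {ε} = { ';', 'b' }
    B is nullable and nothing follows, so the whole right-hand side can vanish: ε ∈ FIRST(S)
From S → ;:
  - ';' is a terminal: add ';' and stop
From S → b n b:
  - b is a terminal: add 'b' and stop

Collecting: FIRST(S) = { ';', 'b', ε }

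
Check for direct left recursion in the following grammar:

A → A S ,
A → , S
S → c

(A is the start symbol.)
Yes, A is left-recursive

Direct left recursion occurs when N → N α for some non-terminal N (the right-hand side begins with the left-hand side itself).

A → A S ,: LEFT RECURSIVE (starts with A)
A → , S: starts with ','
S → c: starts with c

The grammar has direct left recursion on: A.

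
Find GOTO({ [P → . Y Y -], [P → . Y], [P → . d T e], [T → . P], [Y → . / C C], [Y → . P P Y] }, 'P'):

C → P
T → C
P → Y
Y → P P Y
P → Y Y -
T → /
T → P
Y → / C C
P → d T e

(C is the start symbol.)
GOTO(I, 'P') = CLOSURE({ [A → αX.β] : [A → α.Xβ] ∈ I, X = 'P' })

Items with dot before 'P', with the dot advanced:
  [T → . P] → [T → P .]
  [Y → . P P Y] → [Y → P . P Y]
Closure of the advanced items:
  [Y → P . P Y] has the dot before P: add [P → . Y], [P → . Y Y -], [P → . d T e]
  [P → . Y] has the dot before Y: add [Y → . P P Y], [Y → . / C C]

GOTO = { [P → . Y Y -], [P → . Y], [P → . d T e], [T → P .], [Y → . / C C], [Y → . P P Y], [Y → P . P Y] }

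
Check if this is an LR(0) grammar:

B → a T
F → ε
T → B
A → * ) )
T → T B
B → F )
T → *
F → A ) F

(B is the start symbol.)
A grammar is LR(0) if no state in the canonical LR(0) collection has:
  - both a shift item (dot before a terminal) and a complete item (shift-reduce conflict), or
  - two or more complete items (reduce-reduce conflict; the accept item [B' → B .] counts as a complete item here).

Augment with B' → B and build the canonical LR(0) collection (I0 = CLOSURE({[B' → . B]}), then GOTO on every symbol after a dot until no new states appear). It has 15 states:
  I0: { [A → . * ) )], [B → . F )], [B → . a T], [B' → . B], [F → . A ) F], [F → .] }  — shift, reduce
  I1: { [A → * . ) )] }  — shift
  I2: { [F → A . ) F] }  — shift
  I3: { [B' → B .] }  — accept
  I4: { [B → F . )] }  — shift
  I5: { [A → . * ) )], [B → . F )], [B → . a T], [B → a . T], [F → . A ) F], [F → .], [T → . *], [T → . B], [T → . T B] }  — shift, reduce
  I6: { [A → * . ) )], [T → * .] }  — shift, reduce
  I7: { [T → B .] }  — reduce
  I8: { [A → . * ) )], [B → . F )], [B → . a T], [B → a T .], [F → . A ) F], [F → .], [T → T . B] }  — shift, 2 reduces
  I9: { [T → T B .] }  — reduce
  I10: { [A → * ) . )] }  — shift
  I11: { [A → * ) ) .] }  — reduce
  I12: { [B → F ) .] }  — reduce
  I13: { [A → . * ) )], [F → . A ) F], [F → .], [F → A ) . F] }  — shift, reduce
  I14: { [F → A ) F .] }  — reduce

Conflict in state I0:
  Shift-reduce conflict between [F → .] and [A → . * ) )]
So the grammar is NOT LR(0).

Answer: No. Shift-reduce conflict between [F → .] and [A → . * ) )]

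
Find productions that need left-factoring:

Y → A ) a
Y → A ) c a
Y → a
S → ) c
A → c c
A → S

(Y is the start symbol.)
Yes, Y has productions with common prefix 'A )'

Left-factoring is needed when two productions for the same non-terminal
share a common prefix on the right-hand side.

Productions for Y:
  Y → A ) a
  Y → A ) c a
  Y → a
Productions for A:
  A → c c
  A → S

Found common prefix 'A )' in productions for Y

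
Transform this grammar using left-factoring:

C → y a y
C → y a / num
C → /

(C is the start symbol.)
C → y a C'
C' → y
C' → / num
C → /

Left-factoring transforms A → αβ₁ | αβ₂ into A → αA' and A' → β₁ | β₂
(α is the longest common prefix among the alternatives). Repeat until
no nonterminal has two alternatives with a common prefix.

Round 1: C has alternatives sharing prefix 'y a'. Introduce C': C → y a C'
  Add: C' → y
  Add: C' → / num

No remaining common prefixes — done.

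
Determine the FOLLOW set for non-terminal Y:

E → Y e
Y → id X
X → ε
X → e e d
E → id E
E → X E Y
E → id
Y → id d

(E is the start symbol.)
In E → Y e: Y is followed by e, add FIRST(e) \ {ε} = { 'e' }
In E → X E Y: Y is at the end, add FOLLOW(E)

The FOLLOW sets referred to above (computed the same way, to a fixed point):
  FOLLOW(E) = { $, 'id' }

Taking the union: FOLLOW(Y) = { $, 'e', 'id' }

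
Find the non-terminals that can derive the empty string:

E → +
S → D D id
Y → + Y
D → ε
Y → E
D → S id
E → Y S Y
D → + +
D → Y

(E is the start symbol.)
{ 'D' }

ε-productions: D → ε
So D is immediately nullable.
No further non-terminal can be added: every production for the remaining non-terminals contains a terminal or a non-nullable non-terminal.
Nullable = { 'D' }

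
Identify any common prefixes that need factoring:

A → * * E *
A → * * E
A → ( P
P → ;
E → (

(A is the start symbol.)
Left-factoring is needed when two productions for the same non-terminal
share a common prefix on the right-hand side.

Productions for A:
  A → * * E *
  A → * * E
  A → ( P

Found common prefix '* * E' in productions for A

Answer: Yes, A has productions with common prefix '* * E'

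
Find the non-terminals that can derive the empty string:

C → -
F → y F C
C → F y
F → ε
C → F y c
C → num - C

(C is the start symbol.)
ε-productions: F → ε
So F is immediately nullable.
No further non-terminal can be added: every production for the remaining non-terminals contains a terminal or a non-nullable non-terminal.
Nullable = { 'F' }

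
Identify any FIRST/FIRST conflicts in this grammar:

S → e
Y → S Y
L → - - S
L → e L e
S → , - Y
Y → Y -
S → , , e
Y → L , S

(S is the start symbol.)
Yes. S → ',' '-' Y / S → ',' ',' e on { ',' }; Y → S Y / Y → Y '-' on { ',', 'e' }; Y → S Y / Y → L ',' S on { 'e' }; Y → Y '-' / Y → L ',' S on { '-', 'e' }

A FIRST/FIRST conflict occurs when two productions N → α and N → β for the same non-terminal have FIRST(α) ∩ FIRST(β) ≠ ∅ (with ε ∈ FIRST of a nullable right-hand side, so two nullable alternatives also conflict).

FIRST sets of the non-terminals at (or reachable through a nullable prefix from) the front of some alternative:
  FIRST(S) = { ',', 'e' }
  FIRST(Y) = { ',', '-', 'e' }
  FIRST(L) = { '-', 'e' }

Productions for S:
  S → e: FIRST = { 'e' }
  S → , - Y: FIRST = { ',' }
  S → , , e: FIRST = { ',' }
Productions for Y:
  Y → S Y: FIRST = { ',', 'e' }
  Y → Y -: FIRST = { ',', '-', 'e' }
  Y → L , S: FIRST = { '-', 'e' }
Productions for L:
  L → - - S: FIRST = { '-' }
  L → e L e: FIRST = { 'e' }

Conflict for S: S → , - Y and S → , , e
  Overlap: { ',' }
Conflict for Y: Y → S Y and Y → Y -
  Overlap: { ',', 'e' }
Conflict for Y: Y → S Y and Y → L , S
  Overlap: { 'e' }
Conflict for Y: Y → Y - and Y → L , S
  Overlap: { '-', 'e' }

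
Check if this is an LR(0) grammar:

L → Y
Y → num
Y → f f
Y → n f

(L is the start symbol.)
A grammar is LR(0) if no state in the canonical LR(0) collection has:
  - both a shift item (dot before a terminal) and a complete item (shift-reduce conflict), or
  - two or more complete items (reduce-reduce conflict; the accept item [L' → L .] counts as a complete item here).

Augment with L' → L and build the canonical LR(0) collection (I0 = CLOSURE({[L' → . L]}), then GOTO on every symbol after a dot until no new states appear). It has 8 states:
  I0: { [L → . Y], [L' → . L], [Y → . f f], [Y → . n f], [Y → . num] }  — shift
  I1: { [L' → L .] }  — accept
  I2: { [L → Y .] }  — reduce
  I3: { [Y → f . f] }  — shift
  I4: { [Y → n . f] }  — shift
  I5: { [Y → num .] }  — reduce
  I6: { [Y → n f .] }  — reduce
  I7: { [Y → f f .] }  — reduce

Every state is either a pure shift/goto state or contains exactly one complete item and nothing to shift — no conflicts. The grammar is LR(0).

Answer: Yes, the grammar is LR(0)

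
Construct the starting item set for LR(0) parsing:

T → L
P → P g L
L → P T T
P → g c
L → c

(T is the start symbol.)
{ [L → . P T T], [L → . c], [P → . P g L], [P → . g c], [T → . L], [T' → . T] }

First, augment the grammar with T' → T
I₀ = CLOSURE({ [T' → . T] }):
  [T' → . T] has the dot before T: add [T → . L]
  [T → . L] has the dot before L: add [L → . P T T], [L → . c]
  [L → . P T T] has the dot before P: add [P → . P g L], [P → . g c]
No further items can be added.

I₀ = { [L → . P T T], [L → . c], [P → . P g L], [P → . g c], [T → . L], [T' → . T] }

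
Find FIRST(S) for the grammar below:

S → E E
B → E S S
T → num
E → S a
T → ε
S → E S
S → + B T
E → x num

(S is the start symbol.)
To compute FIRST(S), examine every production with S on the left-hand side, reading each right-hand side left to right until a non-nullable symbol is reached.

FIRST sets of the other non-terminals involved (by the same procedure, iterated to a fixed point):
  FIRST(E) = { '+', 'x' }

From S → E E:
  - E is a non-terminal: add FIRST(E) \ {ε} = { '+', 'x' }
    E is not nullable, so stop
From S → E S:
  - E is a non-terminal: add FIRST(E) \ {ε} = { '+', 'x' }
    E is not nullable, so stop
From S → + B T:
  - '+' is a terminal: add '+' and stop

Collecting: FIRST(S) = { '+', 'x' }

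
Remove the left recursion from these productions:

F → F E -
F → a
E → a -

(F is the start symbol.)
F → a F'
F' → E - F'
F' → ε
E → a -

F is directly left-recursive. The standard transformation for
  A → A α₁ | ... | A α_m | β₁ | ... | β_n
is
  A  → β₁ A' | ... | β_n A'
  A' → α₁ A' | ... | α_m A' | ε

F → a becomes F → a F'
F → F E - becomes F' → E - F'
Add F' → ε

Productions for other non-terminals are unchanged:
  E → a -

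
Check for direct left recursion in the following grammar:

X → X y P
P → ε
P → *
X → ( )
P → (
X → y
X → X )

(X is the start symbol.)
X → X y P: LEFT RECURSIVE (starts with X)
P → ε: starts with ε
P → *: starts with '*'
X → ( ): starts with '('
P → (: starts with '('
X → y: starts with y
X → X ): LEFT RECURSIVE (starts with X)

The grammar has direct left recursion on: X.

Answer: Yes, X is left-recursive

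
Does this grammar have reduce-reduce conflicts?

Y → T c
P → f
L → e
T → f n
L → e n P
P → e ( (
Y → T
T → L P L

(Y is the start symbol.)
Augment with Y' → Y and build the canonical LR(0) collection (I0 = CLOSURE({[Y' → . Y]}), then GOTO on every symbol after a dot until no new states appear). It has 16 states:
  I0: { [L → . e n P], [L → . e], [T → . L P L], [T → . f n], [Y → . T c], [Y → . T], [Y' → . Y] }  — shift
  I1: { [P → . e ( (], [P → . f], [T → L . P L] }  — shift
  I2: { [Y → T . c], [Y → T .] }  — shift, reduce
  I3: { [Y' → Y .] }  — accept
  I4: { [L → e . n P], [L → e .] }  — shift, reduce
  I5: { [T → f . n] }  — shift
  I6: { [T → f n .] }  — reduce
  I7: { [L → e n . P], [P → . e ( (], [P → . f] }  — shift
  I8: { [L → e n P .] }  — reduce
  I9: { [P → e . ( (] }  — shift
  I10: { [P → f .] }  — reduce
  I11: { [P → e ( . (] }  — shift
  I12: { [P → e ( ( .] }  — reduce
  I13: { [Y → T c .] }  — reduce
  I14: { [L → . e n P], [L → . e], [T → L P . L] }  — shift
  I15: { [T → L P L .] }  — reduce

No state contains more than one complete item.

Answer: No reduce-reduce conflicts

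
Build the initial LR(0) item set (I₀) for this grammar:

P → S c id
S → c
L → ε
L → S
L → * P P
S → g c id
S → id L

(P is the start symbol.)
First, augment the grammar with P' → P
I₀ = CLOSURE({ [P' → . P] }):
  [P' → . P] has the dot before P: add [P → . S c id]
  [P → . S c id] has the dot before S: add [S → . c], [S → . g c id], [S → . id L]
No further items can be added.

I₀ = { [P → . S c id], [P' → . P], [S → . c], [S → . g c id], [S → . id L] }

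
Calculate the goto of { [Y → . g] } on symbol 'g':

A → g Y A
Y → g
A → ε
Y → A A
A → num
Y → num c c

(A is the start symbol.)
GOTO(I, 'g') = CLOSURE({ [A → αX.β] : [A → α.Xβ] ∈ I, X = 'g' })

Items with dot before 'g', with the dot advanced:
  [Y → . g] → [Y → g .]
Closure adds nothing (no advanced item has the dot before a non-terminal).

GOTO = { [Y → g .] }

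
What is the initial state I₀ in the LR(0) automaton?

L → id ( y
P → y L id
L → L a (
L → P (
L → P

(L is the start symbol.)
First, augment the grammar with L' → L
I₀ = CLOSURE({ [L' → . L] }):
  [L' → . L] has the dot before L: add [L → . id ( y], [L → . L a (], [L → . P (], [L → . P]
  [L → . P (] has the dot before P: add [P → . y L id]
No further items can be added.

I₀ = { [L → . L a (], [L → . P (], [L → . P], [L → . id ( y], [L' → . L], [P → . y L id] }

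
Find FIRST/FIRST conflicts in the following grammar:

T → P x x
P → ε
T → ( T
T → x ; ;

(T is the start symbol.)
A FIRST/FIRST conflict occurs when two productions N → α and N → β for the same non-terminal have FIRST(α) ∩ FIRST(β) ≠ ∅ (with ε ∈ FIRST of a nullable right-hand side, so two nullable alternatives also conflict).

FIRST sets of the non-terminals at (or reachable through a nullable prefix from) the front of some alternative:
  FIRST(P) = { ε }

Productions for T:
  T → P x x: FIRST = { 'x' }
  T → ( T: FIRST = { '(' }
  T → x ; ;: FIRST = { 'x' }
P has only one production, so no FIRST/FIRST conflict is possible there.

Conflict for T: T → P x x and T → x ; ;
  Overlap: { 'x' }

Answer: Yes. T → P x x / T → x ';' ';' on { 'x' }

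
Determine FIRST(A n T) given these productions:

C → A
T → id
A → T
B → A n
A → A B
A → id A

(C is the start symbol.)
{ 'id' }

FIRST sets of the non-terminals involved (from the grammar, by fixed-point iteration):
  FIRST(A) = { 'id' }

To compute FIRST(A n T), process the symbols left to right:
Symbol A is a non-terminal. Add FIRST(A) \ {ε} = { 'id' }
A is not nullable (ε ∉ FIRST(A)), so stop here.
FIRST(A n T) = { 'id' }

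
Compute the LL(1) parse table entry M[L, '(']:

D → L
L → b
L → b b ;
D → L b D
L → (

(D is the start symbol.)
L → (

To find M[L, '('], we find productions for L where '(' is in the predict set (PREDICT(N → α) = (FIRST(α) \ {ε}) ∪ (FOLLOW(N) if α ⇒* ε)).

L → b: PREDICT = { 'b' }
L → b b ;: PREDICT = { 'b' }
L → (: PREDICT = { '(' }
  '(' is in predict set, so this production goes in M[L, '(']

M[L, '('] = L → (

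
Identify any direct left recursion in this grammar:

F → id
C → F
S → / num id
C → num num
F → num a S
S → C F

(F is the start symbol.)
No direct left recursion

F → id: starts with id
C → F: starts with F
S → / num id: starts with '/'
C → num num: starts with num
F → num a S: starts with num
S → C F: starts with C

No direct left recursion found.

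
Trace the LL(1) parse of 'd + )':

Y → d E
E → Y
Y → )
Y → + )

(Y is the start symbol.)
LL(1) parsing maintains a stack (initially the start symbol over $) and the input. At each step: if the stack top is a terminal, match it against the current input token; if it is a non-terminal N, replace it with the RHS of M[N, lookahead] (the unique production whose predict set contains the lookahead).

Stack is shown with the top on the left.

Stack  Input    Action
----------------------
Y $    d + ) $  output Y → d E
d E $  d + ) $  match 'd'
E $    + ) $    output E → Y
Y $    + ) $    output Y → + )
+ ) $  + ) $    match '+'
) $    ) $      match ')'
$      $        accept

The string is accepted.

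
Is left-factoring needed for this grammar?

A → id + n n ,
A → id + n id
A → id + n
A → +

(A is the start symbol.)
Yes, A has productions with common prefix 'id + n'

Left-factoring is needed when two productions for the same non-terminal
share a common prefix on the right-hand side.

Productions for A:
  A → id + n n ,
  A → id + n id
  A → id + n
  A → +

Found common prefix 'id + n' in productions for A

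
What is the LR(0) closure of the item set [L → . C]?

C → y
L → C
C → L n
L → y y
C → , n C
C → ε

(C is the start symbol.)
Start with: [L → . C]
  [L → . C] has the dot before C: add [C → . y], [C → . L n], [C → . , n C], [C → .]
  [C → . L n] has the dot before L: add [L → . y y]
No further items can be added.

CLOSURE = { [C → . , n C], [C → . L n], [C → . y], [C → .], [L → . C], [L → . y y] }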